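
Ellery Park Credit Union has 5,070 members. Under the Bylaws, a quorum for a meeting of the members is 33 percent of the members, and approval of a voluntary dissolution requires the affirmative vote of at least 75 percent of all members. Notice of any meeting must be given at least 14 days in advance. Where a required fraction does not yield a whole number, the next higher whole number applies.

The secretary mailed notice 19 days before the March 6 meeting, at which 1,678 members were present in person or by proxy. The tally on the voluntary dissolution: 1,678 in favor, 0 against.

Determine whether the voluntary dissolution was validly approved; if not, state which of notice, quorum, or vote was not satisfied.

Notice: 19 days given; 14 required. Satisfied.
Quorum: 33% of 5,070 = 1,673.10, rounded up to 1,674; 1,678 present. Satisfied.
Vote: requires three-fourths of all members (5,070); 3/4 of 5070 = 3802.50, rounded up to 3803, so 3,803 needed; 1,678 in favor. Not satisfied.

Invalid — vote requirement not satisfied.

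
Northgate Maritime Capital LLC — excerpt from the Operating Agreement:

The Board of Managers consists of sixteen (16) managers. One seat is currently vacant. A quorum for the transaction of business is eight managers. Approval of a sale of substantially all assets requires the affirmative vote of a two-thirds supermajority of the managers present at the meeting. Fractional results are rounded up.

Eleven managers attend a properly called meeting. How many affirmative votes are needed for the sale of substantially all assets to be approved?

8

The sale of substantially all assets requires two-thirds of the managers present (11).
2/3 of 11 = 7.33, rounded up to 8.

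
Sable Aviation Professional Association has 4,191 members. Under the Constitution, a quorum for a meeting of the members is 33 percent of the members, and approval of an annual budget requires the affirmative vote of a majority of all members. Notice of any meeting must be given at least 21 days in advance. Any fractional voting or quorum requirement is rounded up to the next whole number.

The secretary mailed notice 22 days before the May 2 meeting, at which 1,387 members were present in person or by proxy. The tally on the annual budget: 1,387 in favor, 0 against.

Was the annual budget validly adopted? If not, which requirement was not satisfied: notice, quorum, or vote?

Invalid — vote requirement not satisfied.

Notice: 22 days given; 21 required. Satisfied.
Quorum: 33% of 4,191 = 1,383.03, rounded up to 1,384; 1,387 present. Satisfied.
Vote: requires a majority of all members (4,191); a majority of 4191 is 2096, so 2,096 needed; 1,387 in favor. Not satisfied.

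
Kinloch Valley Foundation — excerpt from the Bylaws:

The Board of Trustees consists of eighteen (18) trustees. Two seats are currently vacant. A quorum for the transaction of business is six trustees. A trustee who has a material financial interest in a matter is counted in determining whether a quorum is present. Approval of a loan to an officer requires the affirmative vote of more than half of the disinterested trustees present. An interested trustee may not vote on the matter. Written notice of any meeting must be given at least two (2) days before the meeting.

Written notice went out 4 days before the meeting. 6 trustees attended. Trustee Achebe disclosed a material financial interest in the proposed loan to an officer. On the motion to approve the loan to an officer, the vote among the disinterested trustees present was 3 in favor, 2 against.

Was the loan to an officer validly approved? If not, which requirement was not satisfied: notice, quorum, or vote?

Notice: 4 days given; 2 required (4 ≥ 2). Satisfied.
Quorum: 6 present (interested trustees count toward quorum); quorum is 6. Satisfied.
Vote: the loan to an officer requires a majority of the disinterested trustees present (6 − 1 = 5). A majority of 5 is 3, so 3 affirmative votes are needed; 3 voted in favor. Satisfied.

Valid — all requirements satisfied.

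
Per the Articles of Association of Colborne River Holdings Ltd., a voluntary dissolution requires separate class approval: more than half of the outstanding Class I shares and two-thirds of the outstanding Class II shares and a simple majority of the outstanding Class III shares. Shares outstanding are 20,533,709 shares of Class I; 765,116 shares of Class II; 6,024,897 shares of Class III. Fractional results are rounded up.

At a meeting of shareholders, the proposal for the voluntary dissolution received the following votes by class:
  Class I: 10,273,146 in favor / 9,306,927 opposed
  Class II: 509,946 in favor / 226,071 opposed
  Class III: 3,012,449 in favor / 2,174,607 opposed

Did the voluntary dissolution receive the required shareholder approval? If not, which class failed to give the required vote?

Class I: a majority of 20533709 is 10266855; 10,266,855 required, 10,273,146 in favor — approved.
Class II: 2/3 of 765116 = 510077.33, rounded up to 510078; 510,078 required, 509,946 in favor — not approved.
Class III: a majority of 6024897 is 3012449; 3,012,449 required, 3,012,449 in favor — approved.

Not approved — the Class II shares did not give the required vote.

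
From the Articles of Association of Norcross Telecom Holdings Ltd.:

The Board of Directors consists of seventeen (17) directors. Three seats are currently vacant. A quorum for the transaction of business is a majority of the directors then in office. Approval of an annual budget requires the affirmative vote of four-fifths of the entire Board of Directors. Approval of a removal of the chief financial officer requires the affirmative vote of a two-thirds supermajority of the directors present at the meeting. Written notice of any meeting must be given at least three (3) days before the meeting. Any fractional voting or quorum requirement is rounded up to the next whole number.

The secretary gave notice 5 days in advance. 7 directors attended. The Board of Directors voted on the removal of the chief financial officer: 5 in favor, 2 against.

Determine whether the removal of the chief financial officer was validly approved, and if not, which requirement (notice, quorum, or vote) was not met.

Notice: 5 days given; 3 required (5 ≥ 3). Satisfied.
Quorum: 7 present; quorum is 8. Not satisfied.
Vote: the removal of the chief financial officer requires two-thirds of the directors present (7). 2/3 of 7 = 4.67, rounded up to 5, so 5 affirmative votes are needed; 5 voted in favor. Satisfied. (Moot — without a quorum no business can be validly transacted.)

Invalid — quorum requirement not satisfied.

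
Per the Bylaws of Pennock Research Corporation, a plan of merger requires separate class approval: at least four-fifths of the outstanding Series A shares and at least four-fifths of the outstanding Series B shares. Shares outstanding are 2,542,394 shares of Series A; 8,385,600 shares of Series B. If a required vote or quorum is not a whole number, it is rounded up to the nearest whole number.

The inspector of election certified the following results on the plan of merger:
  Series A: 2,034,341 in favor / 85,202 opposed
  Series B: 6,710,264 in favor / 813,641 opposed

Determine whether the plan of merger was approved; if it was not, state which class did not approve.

Approved — every class gave the required vote.

Series A: 4/5 of 2542394 = 2033915.20, rounded up to 2033916; 2,033,916 required, 2,034,341 in favor — approved.
Series B: 4/5 of 8385600 = 6708480; 6,708,480 required, 6,710,264 in favor — approved.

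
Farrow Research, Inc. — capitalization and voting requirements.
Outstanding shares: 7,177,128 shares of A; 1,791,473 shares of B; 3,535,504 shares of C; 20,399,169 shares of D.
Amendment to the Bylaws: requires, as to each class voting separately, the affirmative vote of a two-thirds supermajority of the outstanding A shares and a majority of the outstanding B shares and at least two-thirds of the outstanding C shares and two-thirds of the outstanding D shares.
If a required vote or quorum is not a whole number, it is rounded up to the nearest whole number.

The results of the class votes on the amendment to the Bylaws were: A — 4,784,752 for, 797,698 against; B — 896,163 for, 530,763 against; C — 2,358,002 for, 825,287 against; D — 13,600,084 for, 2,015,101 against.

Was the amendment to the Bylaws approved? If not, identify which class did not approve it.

A: 2/3 of 7177128 = 4784752; 4,784,752 required, 4,784,752 in favor — approved.
B: a majority of 1791473 is 895737; 895,737 required, 896,163 in favor — approved.
C: 2/3 of 3535504 = 2357002.67, rounded up to 2357003; 2,357,003 required, 2,358,002 in favor — approved.
D: 2/3 of 20399169 = 13599446; 13,599,446 required, 13,600,084 in favor — approved.

Approved — every class gave the required vote.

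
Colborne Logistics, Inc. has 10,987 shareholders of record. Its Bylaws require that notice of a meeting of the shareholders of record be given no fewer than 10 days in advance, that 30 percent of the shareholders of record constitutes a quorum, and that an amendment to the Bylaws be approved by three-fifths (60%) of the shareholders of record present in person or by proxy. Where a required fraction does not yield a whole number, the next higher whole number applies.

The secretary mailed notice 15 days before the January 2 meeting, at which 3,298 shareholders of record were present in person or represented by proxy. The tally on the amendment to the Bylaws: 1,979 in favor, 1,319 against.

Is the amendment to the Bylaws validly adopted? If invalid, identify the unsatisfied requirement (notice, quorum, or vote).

Notice: 15 days given; 10 required. Satisfied.
Quorum: 30% of 10,987 = 3,296.10, rounded up to 3,297; 3,298 present. Satisfied.
Vote: requires three-fifths of those present (3,298); 3/5 of 3298 = 1978.80, rounded up to 1979, so 1,979 needed; 1,979 in favor. Satisfied.

Valid — all requirements satisfied.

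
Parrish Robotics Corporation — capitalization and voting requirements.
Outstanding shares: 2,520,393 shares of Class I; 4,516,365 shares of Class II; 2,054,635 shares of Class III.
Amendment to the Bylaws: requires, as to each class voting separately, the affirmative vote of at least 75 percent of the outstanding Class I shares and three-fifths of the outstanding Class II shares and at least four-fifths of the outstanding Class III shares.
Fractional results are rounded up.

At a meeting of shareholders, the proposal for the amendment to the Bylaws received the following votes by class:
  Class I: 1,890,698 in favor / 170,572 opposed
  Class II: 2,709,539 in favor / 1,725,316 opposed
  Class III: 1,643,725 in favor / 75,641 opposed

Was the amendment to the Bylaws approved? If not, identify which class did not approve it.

Class I: 3/4 of 2520393 = 1890294.75, rounded up to 1890295; 1,890,295 required, 1,890,698 in favor — approved.
Class II: 3/5 of 4516365 = 2709819; 2,709,819 required, 2,709,539 in favor — not approved.
Class III: 4/5 of 2054635 = 1643708; 1,643,708 required, 1,643,725 in favor — approved.

Not approved — the Class II shares did not give the required vote.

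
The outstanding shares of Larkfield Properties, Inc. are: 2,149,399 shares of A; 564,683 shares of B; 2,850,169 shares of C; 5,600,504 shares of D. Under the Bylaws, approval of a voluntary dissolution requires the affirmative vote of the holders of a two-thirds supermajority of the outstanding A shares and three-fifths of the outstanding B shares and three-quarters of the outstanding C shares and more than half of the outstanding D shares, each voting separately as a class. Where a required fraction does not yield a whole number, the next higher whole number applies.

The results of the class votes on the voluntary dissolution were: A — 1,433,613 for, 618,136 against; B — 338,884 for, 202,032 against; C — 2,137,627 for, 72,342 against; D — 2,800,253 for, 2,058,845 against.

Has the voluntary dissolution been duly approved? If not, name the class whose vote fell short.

A: 2/3 of 2149399 = 1432932.67, rounded up to 1432933; 1,432,933 required, 1,433,613 in favor — approved.
B: 3/5 of 564683 = 338809.80, rounded up to 338810; 338,810 required, 338,884 in favor — approved.
C: 3/4 of 2850169 = 2137626.75, rounded up to 2137627; 2,137,627 required, 2,137,627 in favor — approved.
D: a majority of 5600504 is 2800253; 2,800,253 required, 2,800,253 in favor — approved.

Approved — every class gave the required vote.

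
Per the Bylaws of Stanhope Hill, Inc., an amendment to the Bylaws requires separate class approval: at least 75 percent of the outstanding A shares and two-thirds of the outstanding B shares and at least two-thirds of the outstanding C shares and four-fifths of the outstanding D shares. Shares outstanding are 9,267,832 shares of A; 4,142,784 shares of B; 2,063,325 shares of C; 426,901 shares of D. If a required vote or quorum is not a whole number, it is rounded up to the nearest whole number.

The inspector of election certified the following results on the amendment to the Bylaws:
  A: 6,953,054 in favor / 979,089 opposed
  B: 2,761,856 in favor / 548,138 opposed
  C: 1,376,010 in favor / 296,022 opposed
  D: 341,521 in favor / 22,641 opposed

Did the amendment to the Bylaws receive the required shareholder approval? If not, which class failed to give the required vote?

Approved — every class gave the required vote.

A: 3/4 of 9267832 = 6950874; 6,950,874 required, 6,953,054 in favor — approved.
B: 2/3 of 4142784 = 2761856; 2,761,856 required, 2,761,856 in favor — approved.
C: 2/3 of 2063325 = 1375550; 1,375,550 required, 1,376,010 in favor — approved.
D: 4/5 of 426901 = 341520.80, rounded up to 341521; 341,521 required, 341,521 in favor — approved.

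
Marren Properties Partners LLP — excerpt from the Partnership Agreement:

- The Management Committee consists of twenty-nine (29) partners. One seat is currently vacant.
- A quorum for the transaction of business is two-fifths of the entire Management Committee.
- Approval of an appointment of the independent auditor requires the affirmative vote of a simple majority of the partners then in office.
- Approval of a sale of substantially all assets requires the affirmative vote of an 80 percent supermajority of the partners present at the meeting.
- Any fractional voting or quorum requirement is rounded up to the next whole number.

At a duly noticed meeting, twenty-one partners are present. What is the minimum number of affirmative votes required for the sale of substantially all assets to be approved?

17

The sale of substantially all assets requires four-fifths of the partners present (21).
4/5 of 21 = 16.80, rounded up to 17.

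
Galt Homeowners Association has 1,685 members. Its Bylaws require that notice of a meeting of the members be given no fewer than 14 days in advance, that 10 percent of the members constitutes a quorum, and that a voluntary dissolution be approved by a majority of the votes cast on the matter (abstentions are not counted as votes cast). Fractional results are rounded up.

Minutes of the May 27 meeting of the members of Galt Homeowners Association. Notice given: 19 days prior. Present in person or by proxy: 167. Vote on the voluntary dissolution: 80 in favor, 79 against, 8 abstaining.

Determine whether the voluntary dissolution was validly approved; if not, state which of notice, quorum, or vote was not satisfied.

Notice: 19 days given; 14 required. Satisfied.
Quorum: 10% of 1,685 = 168.50, rounded up to 169; 167 present. Not satisfied.
Vote: requires a majority of the votes cast (167 − 8 abstaining = 159); a majority of 159 is 80, so 80 needed; 80 in favor. Satisfied.

Invalid — quorum requirement not satisfied.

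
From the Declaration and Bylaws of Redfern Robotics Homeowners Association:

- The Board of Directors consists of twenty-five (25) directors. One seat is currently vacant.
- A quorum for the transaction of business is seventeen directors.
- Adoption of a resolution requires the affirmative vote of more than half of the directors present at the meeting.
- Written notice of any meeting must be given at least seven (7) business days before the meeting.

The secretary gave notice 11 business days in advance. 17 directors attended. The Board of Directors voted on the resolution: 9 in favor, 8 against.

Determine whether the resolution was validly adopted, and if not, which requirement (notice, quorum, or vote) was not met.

Valid — all requirements satisfied.

Notice: 11 business days given; 7 required (11 ≥ 7). Satisfied.
Quorum: 17 present; quorum is 17. Satisfied.
Vote: the resolution requires a majority of the directors present (17). A majority of 17 is 9, so 9 affirmative votes are needed; 9 voted in favor. Satisfied.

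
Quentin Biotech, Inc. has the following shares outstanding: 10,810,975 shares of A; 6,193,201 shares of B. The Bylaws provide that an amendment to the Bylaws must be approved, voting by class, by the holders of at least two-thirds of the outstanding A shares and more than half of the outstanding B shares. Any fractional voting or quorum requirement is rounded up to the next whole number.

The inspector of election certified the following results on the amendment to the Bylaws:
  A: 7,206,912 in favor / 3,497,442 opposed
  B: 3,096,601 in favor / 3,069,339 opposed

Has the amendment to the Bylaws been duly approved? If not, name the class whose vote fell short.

A: 2/3 of 10810975 = 7207316.67, rounded up to 7207317; 7,207,317 required, 7,206,912 in favor — not approved.
B: a majority of 6193201 is 3096601; 3,096,601 required, 3,096,601 in favor — approved.

Not approved — the A shares did not give the required vote.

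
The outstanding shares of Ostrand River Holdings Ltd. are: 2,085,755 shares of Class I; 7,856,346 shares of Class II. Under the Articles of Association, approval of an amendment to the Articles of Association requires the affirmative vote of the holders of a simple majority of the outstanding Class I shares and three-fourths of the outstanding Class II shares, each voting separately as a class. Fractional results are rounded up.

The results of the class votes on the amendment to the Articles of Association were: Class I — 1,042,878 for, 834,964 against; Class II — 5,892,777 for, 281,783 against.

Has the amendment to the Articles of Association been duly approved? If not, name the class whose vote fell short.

Approved — every class gave the required vote.

Class I: a majority of 2085755 is 1042878; 1,042,878 required, 1,042,878 in favor — approved.
Class II: 3/4 of 7856346 = 5892259.50, rounded up to 5892260; 5,892,260 required, 5,892,777 in favor — approved.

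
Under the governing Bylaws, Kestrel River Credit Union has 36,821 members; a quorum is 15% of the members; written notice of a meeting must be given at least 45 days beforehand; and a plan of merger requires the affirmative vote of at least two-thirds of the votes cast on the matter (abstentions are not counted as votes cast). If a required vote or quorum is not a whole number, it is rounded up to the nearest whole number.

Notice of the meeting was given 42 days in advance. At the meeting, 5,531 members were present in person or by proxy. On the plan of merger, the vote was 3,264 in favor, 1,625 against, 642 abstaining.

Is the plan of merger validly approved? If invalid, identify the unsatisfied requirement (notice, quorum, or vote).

Invalid — notice requirement not satisfied.

Notice: 42 days given; 45 required. Not satisfied.
Quorum: 15% of 36,821 = 5,523.15, rounded up to 5,524; 5,531 present. Satisfied.
Vote: requires two-thirds of the votes cast (5,531 − 642 abstaining = 4,889); 2/3 of 4889 = 3259.33, rounded up to 3260, so 3,260 needed; 3,264 in favor. Satisfied.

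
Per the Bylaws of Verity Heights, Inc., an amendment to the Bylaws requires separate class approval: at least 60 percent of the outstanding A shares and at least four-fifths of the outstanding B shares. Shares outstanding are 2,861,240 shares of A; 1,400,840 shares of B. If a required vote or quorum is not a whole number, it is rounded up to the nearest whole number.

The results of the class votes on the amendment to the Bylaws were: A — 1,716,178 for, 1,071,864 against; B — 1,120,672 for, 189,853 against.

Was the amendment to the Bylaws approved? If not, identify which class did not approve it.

A: 3/5 of 2861240 = 1716744; 1,716,744 required, 1,716,178 in favor — not approved.
B: 4/5 of 1400840 = 1120672; 1,120,672 required, 1,120,672 in favor — approved.

Not approved — the A shares did not give the required vote.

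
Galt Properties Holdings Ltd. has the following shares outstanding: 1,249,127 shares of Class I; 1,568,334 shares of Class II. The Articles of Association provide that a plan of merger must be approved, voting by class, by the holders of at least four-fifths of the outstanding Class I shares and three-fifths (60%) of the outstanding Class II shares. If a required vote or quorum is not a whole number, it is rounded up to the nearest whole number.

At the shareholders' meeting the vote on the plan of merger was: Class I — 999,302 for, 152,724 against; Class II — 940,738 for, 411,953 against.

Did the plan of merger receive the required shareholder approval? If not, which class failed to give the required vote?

Not approved — the Class II shares did not give the required vote.

Class I: 4/5 of 1249127 = 999301.60, rounded up to 999302; 999,302 required, 999,302 in favor — approved.
Class II: 3/5 of 1568334 = 941000.40, rounded up to 941001; 941,001 required, 940,738 in favor — not approved.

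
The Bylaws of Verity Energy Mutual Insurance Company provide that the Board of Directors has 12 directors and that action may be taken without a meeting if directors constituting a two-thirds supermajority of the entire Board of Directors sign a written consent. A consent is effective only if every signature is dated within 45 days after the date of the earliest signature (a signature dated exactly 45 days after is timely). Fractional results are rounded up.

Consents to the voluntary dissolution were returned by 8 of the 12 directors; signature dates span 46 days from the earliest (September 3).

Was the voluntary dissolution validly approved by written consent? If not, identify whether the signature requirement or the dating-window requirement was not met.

Not effective — dating-window requirement not satisfied.

Signatures required: a two-thirds supermajority of 12 — 2/3 of 12 = 8, so 8 needed; 8 signed. Sufficient.
Dating window: the latest signature is 46 days after the earliest; the limit is 45 days. Outside the window.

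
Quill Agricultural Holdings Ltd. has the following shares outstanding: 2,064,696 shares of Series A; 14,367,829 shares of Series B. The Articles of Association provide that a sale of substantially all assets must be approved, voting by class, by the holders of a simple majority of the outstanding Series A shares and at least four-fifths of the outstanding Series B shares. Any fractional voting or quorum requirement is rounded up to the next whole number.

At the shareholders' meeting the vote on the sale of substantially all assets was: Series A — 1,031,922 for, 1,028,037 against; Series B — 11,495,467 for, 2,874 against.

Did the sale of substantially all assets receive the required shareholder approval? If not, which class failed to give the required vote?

Not approved — the Series A shares did not give the required vote.

Series A: a majority of 2064696 is 1032349; 1,032,349 required, 1,031,922 in favor — not approved.
Series B: 4/5 of 14367829 = 11494263.20, rounded up to 11494264; 11,494,264 required, 11,495,467 in favor — approved.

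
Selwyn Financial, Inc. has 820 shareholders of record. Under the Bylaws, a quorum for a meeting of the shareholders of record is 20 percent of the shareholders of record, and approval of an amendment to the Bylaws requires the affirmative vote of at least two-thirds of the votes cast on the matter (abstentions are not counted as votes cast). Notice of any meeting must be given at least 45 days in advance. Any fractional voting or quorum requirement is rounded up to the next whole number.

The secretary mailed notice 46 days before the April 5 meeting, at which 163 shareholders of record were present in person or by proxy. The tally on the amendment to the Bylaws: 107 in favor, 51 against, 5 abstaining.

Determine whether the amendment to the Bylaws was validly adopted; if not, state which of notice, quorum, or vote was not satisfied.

Invalid — quorum requirement not satisfied.

Notice: 46 days given; 45 required. Satisfied.
Quorum: 20% of 820 = 164; 163 present. Not satisfied.
Vote: requires two-thirds of the votes cast (163 − 5 abstaining = 158); 2/3 of 158 = 105.33, rounded up to 106, so 106 needed; 107 in favor. Satisfied.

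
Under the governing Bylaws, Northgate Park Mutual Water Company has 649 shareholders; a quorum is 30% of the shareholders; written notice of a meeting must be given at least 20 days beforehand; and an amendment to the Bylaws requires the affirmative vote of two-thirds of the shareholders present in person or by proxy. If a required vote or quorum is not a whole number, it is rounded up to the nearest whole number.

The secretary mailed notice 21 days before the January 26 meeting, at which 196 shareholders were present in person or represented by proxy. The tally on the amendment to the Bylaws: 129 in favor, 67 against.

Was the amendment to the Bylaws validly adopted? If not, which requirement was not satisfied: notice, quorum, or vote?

Notice: 21 days given; 20 required. Satisfied.
Quorum: 30% of 649 = 194.70, rounded up to 195; 196 present. Satisfied.
Vote: requires two-thirds of those present (196); 2/3 of 196 = 130.67, rounded up to 131, so 131 needed; 129 in favor. Not satisfied.

Invalid — vote requirement not satisfied.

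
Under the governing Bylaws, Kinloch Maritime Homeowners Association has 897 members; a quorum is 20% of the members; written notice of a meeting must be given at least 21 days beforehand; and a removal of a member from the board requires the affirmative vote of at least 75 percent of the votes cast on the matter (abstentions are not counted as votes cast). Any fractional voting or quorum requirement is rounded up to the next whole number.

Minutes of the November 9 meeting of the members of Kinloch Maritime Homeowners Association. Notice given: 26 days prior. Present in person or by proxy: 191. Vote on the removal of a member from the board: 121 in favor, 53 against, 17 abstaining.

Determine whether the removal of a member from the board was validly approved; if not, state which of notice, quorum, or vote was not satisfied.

Invalid — vote requirement not satisfied.

Notice: 26 days given; 21 required. Satisfied.
Quorum: 20% of 897 = 179.40, rounded up to 180; 191 present. Satisfied.
Vote: requires three-fourths of the votes cast (191 − 17 abstaining = 174); 3/4 of 174 = 130.50, rounded up to 131, so 131 needed; 121 in favor. Not satisfied.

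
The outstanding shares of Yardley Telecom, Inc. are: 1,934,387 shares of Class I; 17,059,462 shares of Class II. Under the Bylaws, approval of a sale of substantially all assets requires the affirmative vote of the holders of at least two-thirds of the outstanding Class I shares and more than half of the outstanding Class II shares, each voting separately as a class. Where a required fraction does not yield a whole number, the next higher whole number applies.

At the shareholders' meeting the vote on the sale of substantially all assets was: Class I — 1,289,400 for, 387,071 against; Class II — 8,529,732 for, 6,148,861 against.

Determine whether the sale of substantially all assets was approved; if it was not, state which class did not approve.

Class I: 2/3 of 1934387 = 1289591.33, rounded up to 1289592; 1,289,592 required, 1,289,400 in favor — not approved.
Class II: a majority of 17059462 is 8529732; 8,529,732 required, 8,529,732 in favor — approved.

Not approved — the Class I shares did not give the required vote.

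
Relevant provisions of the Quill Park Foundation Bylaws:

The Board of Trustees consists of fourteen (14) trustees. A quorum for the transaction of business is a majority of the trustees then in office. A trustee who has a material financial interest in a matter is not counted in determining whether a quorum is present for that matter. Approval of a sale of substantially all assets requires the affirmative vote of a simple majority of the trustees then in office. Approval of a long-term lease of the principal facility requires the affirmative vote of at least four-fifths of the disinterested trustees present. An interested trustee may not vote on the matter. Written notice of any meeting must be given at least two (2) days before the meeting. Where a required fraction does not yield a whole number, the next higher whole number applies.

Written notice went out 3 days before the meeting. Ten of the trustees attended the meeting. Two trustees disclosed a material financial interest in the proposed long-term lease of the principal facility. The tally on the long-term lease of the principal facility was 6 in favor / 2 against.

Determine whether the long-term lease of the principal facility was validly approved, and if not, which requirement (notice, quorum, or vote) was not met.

Invalid — vote requirement not satisfied.

Notice: 3 days given; 2 required (3 ≥ 2). Satisfied.
Quorum: 10 present, but the 2 interested trustees do not count, leaving 8. Quorum is 8. Satisfied.
Vote: the long-term lease of the principal facility requires four-fifths of the disinterested trustees present (10 − 2 = 8). 4/5 of 8 = 6.40, rounded up to 7, so 7 affirmative votes are needed; 6 voted in favor. Not satisfied.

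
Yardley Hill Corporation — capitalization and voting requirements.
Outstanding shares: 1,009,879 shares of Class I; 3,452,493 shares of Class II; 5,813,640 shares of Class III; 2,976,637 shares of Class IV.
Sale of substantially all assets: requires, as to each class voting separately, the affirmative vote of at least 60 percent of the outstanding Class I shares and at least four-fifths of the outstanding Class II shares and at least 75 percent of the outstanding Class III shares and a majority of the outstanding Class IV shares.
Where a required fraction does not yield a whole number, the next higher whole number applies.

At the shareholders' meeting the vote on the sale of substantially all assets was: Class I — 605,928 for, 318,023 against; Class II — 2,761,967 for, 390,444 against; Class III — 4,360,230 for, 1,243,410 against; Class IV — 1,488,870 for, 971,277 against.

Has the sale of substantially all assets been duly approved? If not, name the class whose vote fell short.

Class I: 3/5 of 1009879 = 605927.40, rounded up to 605928; 605,928 required, 605,928 in favor — approved.
Class II: 4/5 of 3452493 = 2761994.40, rounded up to 2761995; 2,761,995 required, 2,761,967 in favor — not approved.
Class III: 3/4 of 5813640 = 4360230; 4,360,230 required, 4,360,230 in favor — approved.
Class IV: a majority of 2976637 is 1488319; 1,488,319 required, 1,488,870 in favor — approved.

Not approved — the Class II shares did not give the required vote.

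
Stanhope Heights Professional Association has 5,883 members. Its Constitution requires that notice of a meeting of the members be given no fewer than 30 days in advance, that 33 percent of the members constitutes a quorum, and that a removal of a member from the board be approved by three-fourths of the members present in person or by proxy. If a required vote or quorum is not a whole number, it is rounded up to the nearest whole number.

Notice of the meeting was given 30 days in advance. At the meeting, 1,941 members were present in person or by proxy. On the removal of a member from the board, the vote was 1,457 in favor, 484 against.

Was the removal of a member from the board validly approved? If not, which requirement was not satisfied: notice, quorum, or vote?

Invalid — quorum requirement not satisfied.

Notice: 30 days given; 30 required. Satisfied.
Quorum: 33% of 5,883 = 1,941.39, rounded up to 1,942; 1,941 present. Not satisfied.
Vote: requires three-fourths of those present (1,941); 3/4 of 1941 = 1455.75, rounded up to 1456, so 1,456 needed; 1,457 in favor. Satisfied.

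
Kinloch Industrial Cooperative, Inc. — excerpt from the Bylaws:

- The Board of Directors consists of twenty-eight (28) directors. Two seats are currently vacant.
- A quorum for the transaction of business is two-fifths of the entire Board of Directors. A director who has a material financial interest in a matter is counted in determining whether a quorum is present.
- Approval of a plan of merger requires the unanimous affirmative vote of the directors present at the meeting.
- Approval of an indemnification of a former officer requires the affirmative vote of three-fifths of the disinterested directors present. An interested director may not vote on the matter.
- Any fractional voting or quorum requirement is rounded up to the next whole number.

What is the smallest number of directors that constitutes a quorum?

2/5 of 28 = 11.20, rounded up to 12.

12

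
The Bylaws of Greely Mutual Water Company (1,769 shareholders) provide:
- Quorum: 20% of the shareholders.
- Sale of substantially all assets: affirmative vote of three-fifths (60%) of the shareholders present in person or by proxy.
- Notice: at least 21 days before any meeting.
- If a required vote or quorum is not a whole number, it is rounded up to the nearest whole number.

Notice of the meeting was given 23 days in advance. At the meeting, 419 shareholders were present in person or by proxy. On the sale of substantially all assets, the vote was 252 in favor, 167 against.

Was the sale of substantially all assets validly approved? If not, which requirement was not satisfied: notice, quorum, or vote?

Valid — all requirements satisfied.

Notice: 23 days given; 21 required. Satisfied.
Quorum: 20% of 1,769 = 353.80, rounded up to 354; 419 present. Satisfied.
Vote: requires three-fifths of those present (419); 3/5 of 419 = 251.40, rounded up to 252, so 252 needed; 252 in favor. Satisfied.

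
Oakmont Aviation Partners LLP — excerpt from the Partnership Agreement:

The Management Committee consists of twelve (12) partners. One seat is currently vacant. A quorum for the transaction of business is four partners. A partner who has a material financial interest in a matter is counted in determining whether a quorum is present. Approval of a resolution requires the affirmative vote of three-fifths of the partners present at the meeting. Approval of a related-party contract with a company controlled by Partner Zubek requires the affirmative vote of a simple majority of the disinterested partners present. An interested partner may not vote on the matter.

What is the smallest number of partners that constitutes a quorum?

4

The quorum is fixed at 4.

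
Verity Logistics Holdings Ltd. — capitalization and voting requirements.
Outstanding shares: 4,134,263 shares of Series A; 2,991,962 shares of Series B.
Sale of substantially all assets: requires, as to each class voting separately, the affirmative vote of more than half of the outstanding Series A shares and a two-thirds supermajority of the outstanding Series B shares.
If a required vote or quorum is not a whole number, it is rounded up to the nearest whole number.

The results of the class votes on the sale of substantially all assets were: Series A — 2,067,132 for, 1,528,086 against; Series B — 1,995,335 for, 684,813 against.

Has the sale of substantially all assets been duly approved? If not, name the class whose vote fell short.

Approved — every class gave the required vote.

Series A: a majority of 4134263 is 2067132; 2,067,132 required, 2,067,132 in favor — approved.
Series B: 2/3 of 2991962 = 1994641.33, rounded up to 1994642; 1,994,642 required, 1,995,335 in favor — approved.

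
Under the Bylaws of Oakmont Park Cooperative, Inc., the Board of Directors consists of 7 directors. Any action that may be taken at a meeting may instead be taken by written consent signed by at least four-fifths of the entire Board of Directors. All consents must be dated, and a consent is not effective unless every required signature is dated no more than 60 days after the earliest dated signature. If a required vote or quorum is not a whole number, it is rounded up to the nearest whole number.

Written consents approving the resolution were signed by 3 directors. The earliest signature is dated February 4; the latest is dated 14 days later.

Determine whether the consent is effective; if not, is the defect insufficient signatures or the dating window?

Signatures required: at least four-fifths of 7 — 4/5 of 7 = 5.60, rounded up to 6, so 6 needed; 3 signed. Insufficient.
Dating window: the latest signature is 14 days after the earliest; the limit is 60 days. Within the window.

Not effective — insufficient signatures.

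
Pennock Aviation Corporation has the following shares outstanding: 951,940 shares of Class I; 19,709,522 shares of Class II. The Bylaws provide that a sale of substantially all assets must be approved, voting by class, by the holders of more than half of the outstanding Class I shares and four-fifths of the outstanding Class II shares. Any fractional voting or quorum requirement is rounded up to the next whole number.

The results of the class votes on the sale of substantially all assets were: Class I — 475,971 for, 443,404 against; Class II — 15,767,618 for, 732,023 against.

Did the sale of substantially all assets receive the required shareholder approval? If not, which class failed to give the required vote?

Approved — every class gave the required vote.

Class I: a majority of 951940 is 475971; 475,971 required, 475,971 in favor — approved.
Class II: 4/5 of 19709522 = 15767617.60, rounded up to 15767618; 15,767,618 required, 15,767,618 in favor — approved.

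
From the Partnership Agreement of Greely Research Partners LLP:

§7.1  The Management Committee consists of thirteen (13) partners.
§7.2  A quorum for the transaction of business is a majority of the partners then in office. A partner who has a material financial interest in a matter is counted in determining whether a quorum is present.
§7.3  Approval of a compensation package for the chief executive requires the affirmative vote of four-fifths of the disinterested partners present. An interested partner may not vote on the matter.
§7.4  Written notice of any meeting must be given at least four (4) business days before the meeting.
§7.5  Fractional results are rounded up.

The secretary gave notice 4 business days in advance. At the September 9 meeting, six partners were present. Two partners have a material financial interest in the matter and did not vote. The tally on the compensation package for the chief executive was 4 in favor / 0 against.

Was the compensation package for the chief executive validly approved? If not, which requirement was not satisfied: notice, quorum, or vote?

Invalid — quorum requirement not satisfied.

Notice: 4 business days given; 4 required (4 ≥ 4). Satisfied.
Quorum: 6 present (interested partners count toward quorum); quorum is 7. Not satisfied.
Vote: the compensation package for the chief executive requires four-fifths of the disinterested partners present (6 − 2 = 4). 4/5 of 4 = 3.20, rounded up to 4, so 4 affirmative votes are needed; 4 voted in favor. Satisfied. (Moot — without a quorum no business can be validly transacted.)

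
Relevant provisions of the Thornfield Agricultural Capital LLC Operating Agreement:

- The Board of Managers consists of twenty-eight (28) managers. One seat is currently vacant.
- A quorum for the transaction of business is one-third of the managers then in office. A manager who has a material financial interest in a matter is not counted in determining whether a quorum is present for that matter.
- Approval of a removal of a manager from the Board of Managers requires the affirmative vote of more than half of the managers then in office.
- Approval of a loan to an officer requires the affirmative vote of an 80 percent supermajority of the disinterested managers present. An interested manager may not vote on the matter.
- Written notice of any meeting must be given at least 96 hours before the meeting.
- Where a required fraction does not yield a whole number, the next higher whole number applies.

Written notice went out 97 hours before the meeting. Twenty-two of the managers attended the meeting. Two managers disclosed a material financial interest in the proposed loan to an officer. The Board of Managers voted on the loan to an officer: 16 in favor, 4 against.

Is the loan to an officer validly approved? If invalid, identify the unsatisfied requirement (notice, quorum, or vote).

Notice: 97 hours given; 96 required (97 ≥ 96). Satisfied.
Quorum: 22 present, but the 2 interested managers do not count, leaving 20. Quorum is 9. Satisfied.
Vote: the loan to an officer requires four-fifths of the disinterested managers present (22 − 2 = 20). 4/5 of 20 = 16, so 16 affirmative votes are needed; 16 voted in favor. Satisfied.

Valid — all requirements satisfied.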